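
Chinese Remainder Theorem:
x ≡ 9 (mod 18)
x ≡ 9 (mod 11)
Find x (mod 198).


M = 18*11 = 198
M1 = M/18 = 11, M2 = M/11 = 18
M1^(-1) mod 18 = 5, M2^(-1) mod 11 = 8
x = 9*11*5 + 9*18*8 = 1791
1791 mod 198 = 9
Check: 9 mod 18 = 9 ✓, 9 mod 11 = 9 ✓

x ≡ 9 (mod 198)


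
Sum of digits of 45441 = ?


4 + 5 + 4 + 4 + 1 = 18


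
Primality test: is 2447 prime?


Check divisors up to sqrt(2447) = 49.4672
No divisors found.
2447 is prime.

Yes, 2447 is prime


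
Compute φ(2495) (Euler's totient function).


2495 = 5 × 499
Prime factors: 5, 499
φ(2495) = 2495 × (1-1/5) × (1-1/499)
= 2495 × 4/5 × 498/499 = 1992

φ(2495) = 1992


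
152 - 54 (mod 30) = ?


152 - 54 = 98
98 mod 30 = 8


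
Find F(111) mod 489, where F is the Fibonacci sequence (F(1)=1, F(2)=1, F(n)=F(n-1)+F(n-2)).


F(k) mod 489 for k=1..111:
1, 1, 2, 3, 5, 8, 13, 21, 34, 55, 89, 144, 233, 377, 121, 9, 130, 139, 269, 408, 188, 107, 295, 402, 208, 121, 329, 450, 290, 251, 52, 303, 355, 169, 35, 204, 239, 443, 193, 147, 340, 487, 338, 336, 185, 32, 217, 249, 466, 226, 203, 429, 143, 83, 226, 309, 46, 355, 401, 267, 179, 446, 136, 93, 229, 322, 62, 384, 446, 341, 298, 150, 448, 109, 68, 177, 245, 422, 178, 111, 289, 400, 200, 111, 311, 422, 244, 177, 421, 109, 41, 150, 191, 341, 43, 384, 427, 322, 260, 93, 353, 446, 310, 267, 88, 355, 443, 309, 263, 83, 346
F(111) mod 489 = 346


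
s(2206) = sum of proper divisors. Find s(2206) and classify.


Proper divisors: 1, 2, 1103
Sum = 1 + 2 + 1103 = 1106
1106 < 2206 → deficient

s(2206) = 1106 (deficient)


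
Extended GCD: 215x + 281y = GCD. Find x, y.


Tabular extended Euclidean (each row: r = 215*s + 281*t):
r=215, s=1, t=0
r=281, s=0, t=1
q=0: r=215, s=1, t=0   [215*(1) + 281*(0) = 215]
q=1: r=66, s=-1, t=1   [215*(-1) + 281*(1) = 66]
q=3: r=17, s=4, t=-3   [215*(4) + 281*(-3) = 17]
q=3: r=15, s=-13, t=10   [215*(-13) + 281*(10) = 15]
q=1: r=2, s=17, t=-13   [215*(17) + 281*(-13) = 2]
q=7: r=1, s=-132, t=101   [215*(-132) + 281*(101) = 1]
q=2: r=0, s=281, t=-215   [215*(281) + 281*(-215) = 0]
GCD = 1; from the row with r=1: x=-132, y=101
Check: 215*(-132) + 281*(101) = -28380 + 28381 = 1

GCD = 1, x = -132, y = 101


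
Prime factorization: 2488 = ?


2488 / 2 = 1244
1244 / 2 = 622
622 / 2 = 311
311 / 311 = 1
2488 = 2^3 × 311


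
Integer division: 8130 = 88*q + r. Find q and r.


8130 = 88 * 92 + 34
Check: 8096 + 34 = 8130

q = 92, r = 34


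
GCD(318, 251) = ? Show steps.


318 = 1 * 251 + 67
251 = 3 * 67 + 50
67 = 1 * 50 + 17
50 = 2 * 17 + 16
17 = 1 * 16 + 1
16 = 16 * 1 + 0
GCD = 1


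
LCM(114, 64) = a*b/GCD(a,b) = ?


GCD(114, 64) = 2
LCM = 114*64/2 = 7296/2 = 3648

LCM = 3648


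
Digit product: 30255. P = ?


3 × 0 × 2 × 5 × 5 = 0


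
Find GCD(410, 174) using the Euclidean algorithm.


410 = 2 * 174 + 62
174 = 2 * 62 + 50
62 = 1 * 50 + 12
50 = 4 * 12 + 2
12 = 6 * 2 + 0
GCD = 2


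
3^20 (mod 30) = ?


3^1 mod 30 = 3
3^2 mod 30 = 9
3^3 mod 30 = 27
3^4 mod 30 = 21
3^5 mod 30 = 3
3^6 mod 30 = 9
3^7 mod 30 = 27
3^8 mod 30 = 21
3^9 mod 30 = 3
3^10 mod 30 = 9
3^11 mod 30 = 27
3^12 mod 30 = 21
3^13 mod 30 = 3
3^14 mod 30 = 9
3^15 mod 30 = 27
3^16 mod 30 = 21
3^17 mod 30 = 3
3^18 mod 30 = 9
3^19 mod 30 = 27
3^20 mod 30 = 21


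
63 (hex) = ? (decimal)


63 (base 16) = 99 (decimal)
99 (decimal) = 99 (base 10)


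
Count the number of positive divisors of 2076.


2076 = 2^2 × 3^1 × 173^1
d(2076) = (2+1) × (1+1) × (1+1) = 12

12 divisors


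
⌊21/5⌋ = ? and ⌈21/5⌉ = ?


21/5 = 4.2000
floor = 4
ceil = 5

floor = 4, ceil = 5


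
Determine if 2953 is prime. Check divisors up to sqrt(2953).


Check divisors up to sqrt(2953) = 54.3415
No divisors found.
2953 is prime.

Yes, 2953 is prime


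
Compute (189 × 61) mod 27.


189 × 61 = 11529
11529 mod 27 = 0


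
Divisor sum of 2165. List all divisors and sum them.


Divisors of 2165: 1, 5, 433, 2165
Sum = 1 + 5 + 433 + 2165 = 2604

σ(2165) = 2604


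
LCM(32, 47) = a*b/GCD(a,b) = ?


GCD(32, 47) = 1
LCM = 32*47/1 = 1504/1 = 1504

LCM = 1504


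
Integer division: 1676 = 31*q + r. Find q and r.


1676 = 31 * 54 + 2
Check: 1674 + 2 = 1676

q = 54, r = 2


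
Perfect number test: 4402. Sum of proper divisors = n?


Proper divisors of 4402: 1, 2, 31, 62, 71, 142, 2201
Sum = 1 + 2 + 31 + 62 + 71 + 142 + 2201 = 2510

No, 4402 is not perfect (2510 ≠ 4402)


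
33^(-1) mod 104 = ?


Use the extended Euclidean algorithm on (104, 33); each row r = 104*s + 33*t:
r=104, s=1, t=0
r=33, s=0, t=1
q=3: r=5, s=1, t=-3   [104*(1) + 33*(-3) = 5]
q=6: r=3, s=-6, t=19   [104*(-6) + 33*(19) = 3]
q=1: r=2, s=7, t=-22   [104*(7) + 33*(-22) = 2]
q=1: r=1, s=-13, t=41   [104*(-13) + 33*(41) = 1]
q=2: r=0, s=33, t=-104   [104*(33) + 33*(-104) = 0]
GCD = 1 with t = 41, so 33*(41) ≡ 1 (mod 104)
Inverse = 41 mod 104 = 41
Check: 33 * 41 = 1353 ≡ 1 (mod 104)

33^(-1) ≡ 41 (mod 104)


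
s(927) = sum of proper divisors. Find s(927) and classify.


Proper divisors: 1, 3, 9, 103, 309
Sum = 1 + 3 + 9 + 103 + 309 = 425
425 < 927 → deficient

s(927) = 425 (deficient)


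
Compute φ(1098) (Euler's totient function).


1098 = 2 × 3^2 × 61
Prime factors: 2, 3, 61
φ(1098) = 1098 × (1-1/2) × (1-1/3) × (1-1/61)
= 1098 × 1/2 × 2/3 × 60/61 = 360

φ(1098) = 360


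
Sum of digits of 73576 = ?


7 + 3 + 5 + 7 + 6 = 28


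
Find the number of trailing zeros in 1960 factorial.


floor(1960/5) = 392
floor(1960/25) = 78
floor(1960/125) = 15
floor(1960/625) = 3
Total = 488

488 trailing zeros


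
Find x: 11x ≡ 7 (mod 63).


GCD(11, 63) = 1, unique solution
a^(-1) mod 63 = 23
x = 23 * 7 mod 63 = 35

x ≡ 35 (mod 63)


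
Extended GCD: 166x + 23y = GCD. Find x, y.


Tabular extended Euclidean (each row: r = 166*s + 23*t):
r=166, s=1, t=0
r=23, s=0, t=1
q=7: r=5, s=1, t=-7   [166*(1) + 23*(-7) = 5]
q=4: r=3, s=-4, t=29   [166*(-4) + 23*(29) = 3]
q=1: r=2, s=5, t=-36   [166*(5) + 23*(-36) = 2]
q=1: r=1, s=-9, t=65   [166*(-9) + 23*(65) = 1]
q=2: r=0, s=23, t=-166   [166*(23) + 23*(-166) = 0]
GCD = 1; from the row with r=1: x=-9, y=65
Check: 166*(-9) + 23*(65) = -1494 + 1495 = 1

GCD = 1, x = -9, y = 65


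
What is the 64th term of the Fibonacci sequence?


Sequence: 1, 1, 2, 3, 5, 8, 13, 21, 34, 55, 89, 144, 233, 377, 610, 987, 1597, 2584, 4181, 6765, 10946, 17711, 28657, 46368, 75025, 121393, 196418, 317811, 514229, 832040, 1346269, 2178309, 3524578, 5702887, 9227465, 14930352, 24157817, 39088169, 63245986, 102334155, 165580141, 267914296, 433494437, 701408733, 1134903170, 1836311903, 2971215073, 4807526976, 7778742049, 12586269025, 20365011074, 32951280099, 53316291173, 86267571272, 139583862445, 225851433717, 365435296162, 591286729879, 956722026041, 1548008755920, 2504730781961, 4052739537881, 6557470319842, 10610209857723
F(64) = 10610209857723


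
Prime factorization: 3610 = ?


3610 / 2 = 1805
1805 / 5 = 361
361 / 19 = 19
19 / 19 = 1
3610 = 2 × 5 × 19^2


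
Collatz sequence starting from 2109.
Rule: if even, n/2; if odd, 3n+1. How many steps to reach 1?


2109 → 6328 → 3164 → 1582 → 791 → 2374 → 1187 → 3562 → 1781 → 5344 → 2672 → 1336 → 668 → 334 → 167 → 502 → 251 → 754 → 377 → 1132 → 566 → 283 → 850 → 425 → 1276 → 638 → 319 → 958 → 479 → 1438 → 719 → 2158 → 1079 → 3238 → 1619 → 4858 → 2429 → 7288 → 3644 → 1822 → 911 → 2734 → 1367 → 4102 → 2051 → 6154 → 3077 → 9232 → 4616 → 2308 → 1154 → 577 → 1732 → 866 → 433 → 1300 → 650 → 325 → 976 → 488 → 244 → 122 → 61 → 184 → 92 → 46 → 23 → 70 → 35 → 106 → 53 → 160 → 80 → 40 → 20 → 10 → 5 → 16 → 8 → 4 → 2 → 1
Total steps = 81

81 steps


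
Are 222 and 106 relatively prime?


Euclidean algorithm:
222 = 2 * 106 + 10
106 = 10 * 10 + 6
10 = 1 * 6 + 4
6 = 1 * 4 + 2
4 = 2 * 2 + 0
GCD(222, 106) = 2

No, not coprime (GCD = 2)


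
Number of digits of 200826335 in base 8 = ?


200826335 in base 8 = 1376056737
Number of digits = 10

10 digits (base 8)


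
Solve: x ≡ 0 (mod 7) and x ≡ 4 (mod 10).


M = 7*10 = 70
M1 = M/7 = 10, M2 = M/10 = 7
M1^(-1) mod 7 = 5, M2^(-1) mod 10 = 3
x = 0*10*5 + 4*7*3 = 84
84 mod 70 = 14
Check: 14 mod 7 = 0 ✓, 14 mod 10 = 4 ✓

x ≡ 14 (mod 70)


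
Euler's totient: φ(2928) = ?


2928 = 2^4 × 3 × 61
Prime factors: 2, 3, 61
φ(2928) = 2928 × (1-1/2) × (1-1/3) × (1-1/61)
= 2928 × 1/2 × 2/3 × 60/61 = 960

φ(2928) = 960


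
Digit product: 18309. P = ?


1 × 8 × 3 × 0 × 9 = 0


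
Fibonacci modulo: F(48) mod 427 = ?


F(k) mod 427 for k=1..48:
1, 1, 2, 3, 5, 8, 13, 21, 34, 55, 89, 144, 233, 377, 183, 133, 316, 22, 338, 360, 271, 204, 48, 252, 300, 125, 425, 123, 121, 244, 365, 182, 120, 302, 422, 297, 292, 162, 27, 189, 216, 405, 194, 172, 366, 111, 50, 161
F(48) mod 427 = 161


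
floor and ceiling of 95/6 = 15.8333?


95/6 = 15.8333
floor = 15
ceil = 16

floor = 15, ceil = 16


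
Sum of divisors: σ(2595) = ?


Divisors of 2595: 1, 3, 5, 15, 173, 519, 865, 2595
Sum = 1 + 3 + 5 + 15 + 173 + 519 + 865 + 2595 = 4176

σ(2595) = 4176


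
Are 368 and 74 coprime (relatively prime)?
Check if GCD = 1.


Euclidean algorithm:
368 = 4 * 74 + 72
74 = 1 * 72 + 2
72 = 36 * 2 + 0
GCD(368, 74) = 2

No, not coprime (GCD = 2)


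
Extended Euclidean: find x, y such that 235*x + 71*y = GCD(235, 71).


Tabular extended Euclidean (each row: r = 235*s + 71*t):
r=235, s=1, t=0
r=71, s=0, t=1
q=3: r=22, s=1, t=-3   [235*(1) + 71*(-3) = 22]
q=3: r=5, s=-3, t=10   [235*(-3) + 71*(10) = 5]
q=4: r=2, s=13, t=-43   [235*(13) + 71*(-43) = 2]
q=2: r=1, s=-29, t=96   [235*(-29) + 71*(96) = 1]
q=2: r=0, s=71, t=-235   [235*(71) + 71*(-235) = 0]
GCD = 1; from the row with r=1: x=-29, y=96
Check: 235*(-29) + 71*(96) = -6815 + 6816 = 1

GCD = 1, x = -29, y = 96


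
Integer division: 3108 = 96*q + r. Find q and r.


3108 = 96 * 32 + 36
Check: 3072 + 36 = 3108

q = 32, r = 36


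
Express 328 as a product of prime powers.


328 / 2 = 164
164 / 2 = 82
82 / 2 = 41
41 / 41 = 1
328 = 2^3 × 41


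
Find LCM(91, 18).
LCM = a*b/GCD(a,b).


GCD(91, 18) = 1
LCM = 91*18/1 = 1638/1 = 1638

LCM = 1638


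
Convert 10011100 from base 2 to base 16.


10011100 (base 2) = 156 (decimal)
156 (decimal) = 9C (base 16)


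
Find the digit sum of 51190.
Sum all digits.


5 + 1 + 1 + 9 + 0 = 16


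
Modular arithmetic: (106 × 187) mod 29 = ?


106 × 187 = 19822
19822 mod 29 = 15


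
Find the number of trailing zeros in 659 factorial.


floor(659/5) = 131
floor(659/25) = 26
floor(659/125) = 5
floor(659/625) = 1
Total = 163

163 trailing zeros


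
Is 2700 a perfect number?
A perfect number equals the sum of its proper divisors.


Proper divisors of 2700: 1, 2, 3, 4, 5, 6, 9, 10, 12, 15, 18, 20, 25, 27, 30, 36, 45, 50, 54, 60, 75, 90, 100, 108, 135, 150, 180, 225, 270, 300, 450, 540, 675, 900, 1350
Sum = 1 + 2 + 3 + 4 + 5 + 6 + 9 + 10 + 12 + 15 + 18 + 20 + 25 + 27 + 30 + 36 + 45 + 50 + 54 + 60 + 75 + 90 + 100 + 108 + 135 + 150 + 180 + 225 + 270 + 300 + 450 + 540 + 675 + 900 + 1350 = 5980

No, 2700 is not perfect (5980 ≠ 2700)


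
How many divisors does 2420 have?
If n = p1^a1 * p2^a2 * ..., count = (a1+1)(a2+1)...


2420 = 2^2 × 5^1 × 11^2
d(2420) = (2+1) × (1+1) × (2+1) = 18

18 divisors


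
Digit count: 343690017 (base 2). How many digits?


343690017 in base 2 = 10100011111000100101100100001
Number of digits = 29

29 digits (base 2)


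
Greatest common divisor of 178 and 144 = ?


178 = 1 * 144 + 34
144 = 4 * 34 + 8
34 = 4 * 8 + 2
8 = 4 * 2 + 0
GCD = 2


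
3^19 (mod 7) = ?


3^1 mod 7 = 3
3^2 mod 7 = 2
3^3 mod 7 = 6
3^4 mod 7 = 4
3^5 mod 7 = 5
3^6 mod 7 = 1
3^7 mod 7 = 3
3^8 mod 7 = 2
3^9 mod 7 = 6
3^10 mod 7 = 4
3^11 mod 7 = 5
3^12 mod 7 = 1
3^13 mod 7 = 3
3^14 mod 7 = 2
3^15 mod 7 = 6
3^16 mod 7 = 4
3^17 mod 7 = 5
3^18 mod 7 = 1
3^19 mod 7 = 3


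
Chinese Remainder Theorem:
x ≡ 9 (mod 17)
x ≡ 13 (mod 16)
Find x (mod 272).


M = 17*16 = 272
M1 = M/17 = 16, M2 = M/16 = 17
M1^(-1) mod 17 = 16, M2^(-1) mod 16 = 1
x = 9*16*16 + 13*17*1 = 2525
2525 mod 272 = 77
Check: 77 mod 17 = 9 ✓, 77 mod 16 = 13 ✓

x ≡ 77 (mod 272)


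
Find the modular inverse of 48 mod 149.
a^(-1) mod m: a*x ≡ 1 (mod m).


Use the extended Euclidean algorithm on (149, 48); each row r = 149*s + 48*t:
r=149, s=1, t=0
r=48, s=0, t=1
q=3: r=5, s=1, t=-3   [149*(1) + 48*(-3) = 5]
q=9: r=3, s=-9, t=28   [149*(-9) + 48*(28) = 3]
q=1: r=2, s=10, t=-31   [149*(10) + 48*(-31) = 2]
q=1: r=1, s=-19, t=59   [149*(-19) + 48*(59) = 1]
q=2: r=0, s=48, t=-149   [149*(48) + 48*(-149) = 0]
GCD = 1 with t = 59, so 48*(59) ≡ 1 (mod 149)
Inverse = 59 mod 149 = 59
Check: 48 * 59 = 2832 ≡ 1 (mod 149)

48^(-1) ≡ 59 (mod 149)


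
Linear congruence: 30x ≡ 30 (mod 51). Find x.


GCD(30, 51) = 3 divides 30
Divide: 10x ≡ 10 (mod 17)
x ≡ 1 (mod 17)


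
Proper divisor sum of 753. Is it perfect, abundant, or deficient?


Proper divisors: 1, 3, 251
Sum = 1 + 3 + 251 = 255
255 < 753 → deficient

s(753) = 255 (deficient)


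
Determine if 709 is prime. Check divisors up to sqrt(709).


Check divisors up to sqrt(709) = 26.6271
No divisors found.
709 is prime.

Yes, 709 is prime


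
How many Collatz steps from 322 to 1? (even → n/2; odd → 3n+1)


322 → 161 → 484 → 242 → 121 → 364 → 182 → 91 → 274 → 137 → 412 → 206 → 103 → 310 → 155 → 466 → 233 → 700 → 350 → 175 → 526 → 263 → 790 → 395 → 1186 → 593 → 1780 → 890 → 445 → 1336 → 668 → 334 → 167 → 502 → 251 → 754 → 377 → 1132 → 566 → 283 → 850 → 425 → 1276 → 638 → 319 → 958 → 479 → 1438 → 719 → 2158 → 1079 → 3238 → 1619 → 4858 → 2429 → 7288 → 3644 → 1822 → 911 → 2734 → 1367 → 4102 → 2051 → 6154 → 3077 → 9232 → 4616 → 2308 → 1154 → 577 → 1732 → 866 → 433 → 1300 → 650 → 325 → 976 → 488 → 244 → 122 → 61 → 184 → 92 → 46 → 23 → 70 → 35 → 106 → 53 → 160 → 80 → 40 → 20 → 10 → 5 → 16 → 8 → 4 → 2 → 1
Total steps = 99

99 steps


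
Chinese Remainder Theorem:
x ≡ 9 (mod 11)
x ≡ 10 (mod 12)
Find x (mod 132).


M = 11*12 = 132
M1 = M/11 = 12, M2 = M/12 = 11
M1^(-1) mod 11 = 1, M2^(-1) mod 12 = 11
x = 9*12*1 + 10*11*11 = 1318
1318 mod 132 = 130
Check: 130 mod 11 = 9 ✓, 130 mod 12 = 10 ✓

x ≡ 130 (mod 132)


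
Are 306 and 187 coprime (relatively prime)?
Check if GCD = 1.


Euclidean algorithm:
306 = 1 * 187 + 119
187 = 1 * 119 + 68
119 = 1 * 68 + 51
68 = 1 * 51 + 17
51 = 3 * 17 + 0
GCD(306, 187) = 17

No, not coprime (GCD = 17)


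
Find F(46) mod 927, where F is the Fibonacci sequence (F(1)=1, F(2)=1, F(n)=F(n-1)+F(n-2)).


F(k) mod 927 for k=1..46:
1, 1, 2, 3, 5, 8, 13, 21, 34, 55, 89, 144, 233, 377, 610, 60, 670, 730, 473, 276, 749, 98, 847, 18, 865, 883, 821, 777, 671, 521, 265, 786, 124, 910, 107, 90, 197, 287, 484, 771, 328, 172, 500, 672, 245, 917
F(46) mod 927 = 917


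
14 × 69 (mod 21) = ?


14 × 69 = 966
966 mod 21 = 0


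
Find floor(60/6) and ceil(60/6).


60/6 = 10.0000
floor = 10
ceil = 10

floor = 10, ceil = 10


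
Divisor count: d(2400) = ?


2400 = 2^5 × 3^1 × 5^2
d(2400) = (5+1) × (1+1) × (2+1) = 36

36 divisors


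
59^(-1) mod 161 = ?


Use the extended Euclidean algorithm on (161, 59); each row r = 161*s + 59*t:
r=161, s=1, t=0
r=59, s=0, t=1
q=2: r=43, s=1, t=-2   [161*(1) + 59*(-2) = 43]
q=1: r=16, s=-1, t=3   [161*(-1) + 59*(3) = 16]
q=2: r=11, s=3, t=-8   [161*(3) + 59*(-8) = 11]
q=1: r=5, s=-4, t=11   [161*(-4) + 59*(11) = 5]
q=2: r=1, s=11, t=-30   [161*(11) + 59*(-30) = 1]
q=5: r=0, s=-59, t=161   [161*(-59) + 59*(161) = 0]
GCD = 1 with t = -30, so 59*(-30) ≡ 1 (mod 161)
Inverse = -30 mod 161 = 131
Check: 59 * 131 = 7729 ≡ 1 (mod 161)

59^(-1) ≡ 131 (mod 161)


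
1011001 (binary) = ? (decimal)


1011001 (base 2) = 89 (decimal)
89 (decimal) = 89 (base 10)


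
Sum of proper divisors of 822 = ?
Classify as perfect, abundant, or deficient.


Proper divisors: 1, 2, 3, 6, 137, 274, 411
Sum = 1 + 2 + 3 + 6 + 137 + 274 + 411 = 834
834 > 822 → abundant

s(822) = 834 (abundant)


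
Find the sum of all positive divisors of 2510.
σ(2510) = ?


Divisors of 2510: 1, 2, 5, 10, 251, 502, 1255, 2510
Sum = 1 + 2 + 5 + 10 + 251 + 502 + 1255 + 2510 = 4536

σ(2510) = 4536


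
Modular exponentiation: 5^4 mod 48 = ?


5^1 mod 48 = 5
5^2 mod 48 = 25
5^3 mod 48 = 29
5^4 mod 48 = 1


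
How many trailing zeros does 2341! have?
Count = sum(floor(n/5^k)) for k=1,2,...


floor(2341/5) = 468
floor(2341/25) = 93
floor(2341/125) = 18
floor(2341/625) = 3
Total = 582

582 trailing zeros


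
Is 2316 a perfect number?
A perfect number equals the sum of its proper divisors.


Proper divisors of 2316: 1, 2, 3, 4, 6, 12, 193, 386, 579, 772, 1158
Sum = 1 + 2 + 3 + 4 + 6 + 12 + 193 + 386 + 579 + 772 + 1158 = 3116

No, 2316 is not perfect (3116 ≠ 2316)


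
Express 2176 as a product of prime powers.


2176 / 2 = 1088
1088 / 2 = 544
544 / 2 = 272
272 / 2 = 136
136 / 2 = 68
68 / 2 = 34
34 / 2 = 17
17 / 17 = 1
2176 = 2^7 × 17


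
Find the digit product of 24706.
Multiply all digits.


2 × 4 × 7 × 0 × 6 = 0


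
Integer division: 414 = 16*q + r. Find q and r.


414 = 16 * 25 + 14
Check: 400 + 14 = 414

q = 25, r = 14


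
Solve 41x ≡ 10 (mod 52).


GCD(41, 52) = 1, unique solution
a^(-1) mod 52 = 33
x = 33 * 10 mod 52 = 18

x ≡ 18 (mod 52)


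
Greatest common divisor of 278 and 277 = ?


278 = 1 * 277 + 1
277 = 277 * 1 + 0
GCD = 1


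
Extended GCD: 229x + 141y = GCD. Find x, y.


Tabular extended Euclidean (each row: r = 229*s + 141*t):
r=229, s=1, t=0
r=141, s=0, t=1
q=1: r=88, s=1, t=-1   [229*(1) + 141*(-1) = 88]
q=1: r=53, s=-1, t=2   [229*(-1) + 141*(2) = 53]
q=1: r=35, s=2, t=-3   [229*(2) + 141*(-3) = 35]
q=1: r=18, s=-3, t=5   [229*(-3) + 141*(5) = 18]
q=1: r=17, s=5, t=-8   [229*(5) + 141*(-8) = 17]
q=1: r=1, s=-8, t=13   [229*(-8) + 141*(13) = 1]
q=17: r=0, s=141, t=-229   [229*(141) + 141*(-229) = 0]
GCD = 1; from the row with r=1: x=-8, y=13
Check: 229*(-8) + 141*(13) = -1832 + 1833 = 1

GCD = 1, x = -8, y = 13


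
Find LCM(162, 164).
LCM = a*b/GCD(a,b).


GCD(162, 164) = 2
LCM = 162*164/2 = 26568/2 = 13284

LCM = 13284


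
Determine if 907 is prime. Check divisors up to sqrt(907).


Check divisors up to sqrt(907) = 30.1164
No divisors found.
907 is prime.

Yes, 907 is prime


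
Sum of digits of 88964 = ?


8 + 8 + 9 + 6 + 4 = 35


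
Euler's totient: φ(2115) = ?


2115 = 3^2 × 5 × 47
Prime factors: 3, 5, 47
φ(2115) = 2115 × (1-1/3) × (1-1/5) × (1-1/47)
= 2115 × 2/3 × 4/5 × 46/47 = 1104

φ(2115) = 1104


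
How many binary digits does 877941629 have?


877941629 in base 2 = 110100010101000101001101111101
Number of digits = 30

30 digits (base 2)


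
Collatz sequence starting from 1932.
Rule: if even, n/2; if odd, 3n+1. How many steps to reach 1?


1932 → 966 → 483 → 1450 → 725 → 2176 → 1088 → 544 → 272 → 136 → 68 → 34 → 17 → 52 → 26 → 13 → 40 → 20 → 10 → 5 → 16 → 8 → 4 → 2 → 1
Total steps = 24

24 steps


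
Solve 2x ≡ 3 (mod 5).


GCD(2, 5) = 1, unique solution
a^(-1) mod 5 = 3
x = 3 * 3 mod 5 = 4

x ≡ 4 (mod 5)


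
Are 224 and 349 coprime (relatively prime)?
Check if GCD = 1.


Euclidean algorithm:
349 = 1 * 224 + 125
224 = 1 * 125 + 99
125 = 1 * 99 + 26
99 = 3 * 26 + 21
26 = 1 * 21 + 5
21 = 4 * 5 + 1
5 = 5 * 1 + 0
GCD(224, 349) = 1

Yes, coprime (GCD = 1)


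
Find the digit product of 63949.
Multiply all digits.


6 × 3 × 9 × 4 × 9 = 5832


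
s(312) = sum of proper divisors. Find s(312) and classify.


Proper divisors: 1, 2, 3, 4, 6, 8, 12, 13, 24, 26, 39, 52, 78, 104, 156
Sum = 1 + 2 + 3 + 4 + 6 + 8 + 12 + 13 + 24 + 26 + 39 + 52 + 78 + 104 + 156 = 528
528 > 312 → abundant

s(312) = 528 (abundant)


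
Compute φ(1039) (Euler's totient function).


1039 = 1039
Prime factors: 1039
φ(1039) = 1039 × (1-1/1039)
= 1039 × 1038/1039 = 1038

φ(1039) = 1038


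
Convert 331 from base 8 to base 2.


331 (base 8) = 217 (decimal)
217 (decimal) = 11011001 (base 2)


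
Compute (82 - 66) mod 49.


82 - 66 = 16
16 mod 49 = 16


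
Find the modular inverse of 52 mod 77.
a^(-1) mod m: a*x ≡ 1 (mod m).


Use the extended Euclidean algorithm on (77, 52); each row r = 77*s + 52*t:
r=77, s=1, t=0
r=52, s=0, t=1
q=1: r=25, s=1, t=-1   [77*(1) + 52*(-1) = 25]
q=2: r=2, s=-2, t=3   [77*(-2) + 52*(3) = 2]
q=12: r=1, s=25, t=-37   [77*(25) + 52*(-37) = 1]
q=2: r=0, s=-52, t=77   [77*(-52) + 52*(77) = 0]
GCD = 1 with t = -37, so 52*(-37) ≡ 1 (mod 77)
Inverse = -37 mod 77 = 40
Check: 52 * 40 = 2080 ≡ 1 (mod 77)

52^(-1) ≡ 40 (mod 77)


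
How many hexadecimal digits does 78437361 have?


78437361 in base 16 = 4ACDBF1
Number of digits = 7

7 digits (base 16)


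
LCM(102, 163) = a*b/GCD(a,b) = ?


GCD(102, 163) = 1
LCM = 102*163/1 = 16626/1 = 16626

LCM = 16626


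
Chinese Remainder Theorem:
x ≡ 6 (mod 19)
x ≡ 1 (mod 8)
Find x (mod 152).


M = 19*8 = 152
M1 = M/19 = 8, M2 = M/8 = 19
M1^(-1) mod 19 = 12, M2^(-1) mod 8 = 3
x = 6*8*12 + 1*19*3 = 633
633 mod 152 = 25
Check: 25 mod 19 = 6 ✓, 25 mod 8 = 1 ✓

x ≡ 25 (mod 152)


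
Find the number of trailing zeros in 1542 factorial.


floor(1542/5) = 308
floor(1542/25) = 61
floor(1542/125) = 12
floor(1542/625) = 2
Total = 383

383 trailing zeros


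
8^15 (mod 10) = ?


8^1 mod 10 = 8
8^2 mod 10 = 4
8^3 mod 10 = 2
8^4 mod 10 = 6
8^5 mod 10 = 8
8^6 mod 10 = 4
8^7 mod 10 = 2
8^8 mod 10 = 6
8^9 mod 10 = 8
8^10 mod 10 = 4
8^11 mod 10 = 2
8^12 mod 10 = 6
8^13 mod 10 = 8
8^14 mod 10 = 4
8^15 mod 10 = 2


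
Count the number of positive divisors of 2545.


2545 = 5^1 × 509^1
d(2545) = (1+1) × (1+1) = 4

4 divisors


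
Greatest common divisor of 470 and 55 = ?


470 = 8 * 55 + 30
55 = 1 * 30 + 25
30 = 1 * 25 + 5
25 = 5 * 5 + 0
GCD = 5


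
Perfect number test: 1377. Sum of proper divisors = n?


Proper divisors of 1377: 1, 3, 9, 17, 27, 51, 81, 153, 459
Sum = 1 + 3 + 9 + 17 + 27 + 51 + 81 + 153 + 459 = 801

No, 1377 is not perfect (801 ≠ 1377)


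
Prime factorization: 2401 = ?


2401 / 7 = 343
343 / 7 = 49
49 / 7 = 7
7 / 7 = 1
2401 = 7^4


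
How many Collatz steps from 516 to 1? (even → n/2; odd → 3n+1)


516 → 258 → 129 → 388 → 194 → 97 → 292 → 146 → 73 → 220 → 110 → 55 → 166 → 83 → 250 → 125 → 376 → 188 → 94 → 47 → 142 → 71 → 214 → 107 → 322 → 161 → 484 → 242 → 121 → 364 → 182 → 91 → 274 → 137 → 412 → 206 → 103 → 310 → 155 → 466 → 233 → 700 → 350 → 175 → 526 → 263 → 790 → 395 → 1186 → 593 → 1780 → 890 → 445 → 1336 → 668 → 334 → 167 → 502 → 251 → 754 → 377 → 1132 → 566 → 283 → 850 → 425 → 1276 → 638 → 319 → 958 → 479 → 1438 → 719 → 2158 → 1079 → 3238 → 1619 → 4858 → 2429 → 7288 → 3644 → 1822 → 911 → 2734 → 1367 → 4102 → 2051 → 6154 → 3077 → 9232 → 4616 → 2308 → 1154 → 577 → 1732 → 866 → 433 → 1300 → 650 → 325 → 976 → 488 → 244 → 122 → 61 → 184 → 92 → 46 → 23 → 70 → 35 → 106 → 53 → 160 → 80 → 40 → 20 → 10 → 5 → 16 → 8 → 4 → 2 → 1
Total steps = 123

123 steps


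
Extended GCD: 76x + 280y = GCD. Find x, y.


Tabular extended Euclidean (each row: r = 76*s + 280*t):
r=76, s=1, t=0
r=280, s=0, t=1
q=0: r=76, s=1, t=0   [76*(1) + 280*(0) = 76]
q=3: r=52, s=-3, t=1   [76*(-3) + 280*(1) = 52]
q=1: r=24, s=4, t=-1   [76*(4) + 280*(-1) = 24]
q=2: r=4, s=-11, t=3   [76*(-11) + 280*(3) = 4]
q=6: r=0, s=70, t=-19   [76*(70) + 280*(-19) = 0]
GCD = 4; from the row with r=4: x=-11, y=3
Check: 76*(-11) + 280*(3) = -836 + 840 = 4

GCD = 4, x = -11, y = 3


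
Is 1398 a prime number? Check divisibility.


1398 / 2 = 699 (exact division)
1398 is NOT prime.

No, 1398 is not prime


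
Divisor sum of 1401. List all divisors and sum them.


Divisors of 1401: 1, 3, 467, 1401
Sum = 1 + 3 + 467 + 1401 = 1872

σ(1401) = 1872


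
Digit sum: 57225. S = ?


5 + 7 + 2 + 2 + 5 = 21


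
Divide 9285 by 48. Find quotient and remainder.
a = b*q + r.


9285 = 48 * 193 + 21
Check: 9264 + 21 = 9285

q = 193, r = 21


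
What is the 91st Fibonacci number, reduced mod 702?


F(k) mod 702 for k=1..91:
1, 1, 2, 3, 5, 8, 13, 21, 34, 55, 89, 144, 233, 377, 610, 285, 193, 478, 671, 447, 416, 161, 577, 36, 613, 649, 560, 507, 365, 170, 535, 3, 538, 541, 377, 216, 593, 107, 700, 105, 103, 208, 311, 519, 128, 647, 73, 18, 91, 109, 200, 309, 509, 116, 625, 39, 664, 1, 665, 666, 629, 593, 520, 411, 229, 640, 167, 105, 272, 377, 649, 324, 271, 595, 164, 57, 221, 278, 499, 75, 574, 649, 521, 468, 287, 53, 340, 393, 31, 424, 455
F(91) mod 702 = 455


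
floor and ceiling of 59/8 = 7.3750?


59/8 = 7.3750
floor = 7
ceil = 8

floor = 7, ceil = 8


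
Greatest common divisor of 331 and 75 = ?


331 = 4 * 75 + 31
75 = 2 * 31 + 13
31 = 2 * 13 + 5
13 = 2 * 5 + 3
5 = 1 * 3 + 2
3 = 1 * 2 + 1
2 = 2 * 1 + 0
GCD = 1


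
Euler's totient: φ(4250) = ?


4250 = 2 × 5^3 × 17
Prime factors: 2, 5, 17
φ(4250) = 4250 × (1-1/2) × (1-1/5) × (1-1/17)
= 4250 × 1/2 × 4/5 × 16/17 = 1600

φ(4250) = 1600


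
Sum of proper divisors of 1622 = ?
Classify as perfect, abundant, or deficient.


Proper divisors: 1, 2, 811
Sum = 1 + 2 + 811 = 814
814 < 1622 → deficient

s(1622) = 814 (deficient)


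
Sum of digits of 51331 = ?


5 + 1 + 3 + 3 + 1 = 13


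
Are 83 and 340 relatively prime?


Euclidean algorithm:
340 = 4 * 83 + 8
83 = 10 * 8 + 3
8 = 2 * 3 + 2
3 = 1 * 2 + 1
2 = 2 * 1 + 0
GCD(83, 340) = 1

Yes, coprime (GCD = 1)


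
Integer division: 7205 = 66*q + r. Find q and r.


7205 = 66 * 109 + 11
Check: 7194 + 11 = 7205

q = 109, r = 11


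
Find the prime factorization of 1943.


1943 / 29 = 67
67 / 67 = 1
1943 = 29 × 67


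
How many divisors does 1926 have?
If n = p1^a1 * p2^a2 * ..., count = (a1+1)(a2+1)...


1926 = 2^1 × 3^2 × 107^1
d(1926) = (1+1) × (2+1) × (1+1) = 12

12 divisors


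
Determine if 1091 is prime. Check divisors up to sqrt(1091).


Check divisors up to sqrt(1091) = 33.0303
No divisors found.
1091 is prime.

Yes, 1091 is prime


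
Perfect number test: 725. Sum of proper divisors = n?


Proper divisors of 725: 1, 5, 25, 29, 145
Sum = 1 + 5 + 25 + 29 + 145 = 205

No, 725 is not perfect (205 ≠ 725)


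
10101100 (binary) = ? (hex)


10101100 (base 2) = 172 (decimal)
172 (decimal) = AC (base 16)


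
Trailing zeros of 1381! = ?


floor(1381/5) = 276
floor(1381/25) = 55
floor(1381/125) = 11
floor(1381/625) = 2
Total = 344

344 trailing zeros


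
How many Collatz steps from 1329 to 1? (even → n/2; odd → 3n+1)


1329 → 3988 → 1994 → 997 → 2992 → 1496 → 748 → 374 → 187 → 562 → 281 → 844 → 422 → 211 → 634 → 317 → 952 → 476 → 238 → 119 → 358 → 179 → 538 → 269 → 808 → 404 → 202 → 101 → 304 → 152 → 76 → 38 → 19 → 58 → 29 → 88 → 44 → 22 → 11 → 34 → 17 → 52 → 26 → 13 → 40 → 20 → 10 → 5 → 16 → 8 → 4 → 2 → 1
Total steps = 52

52 steps


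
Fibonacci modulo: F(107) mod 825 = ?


F(k) mod 825 for k=1..107:
1, 1, 2, 3, 5, 8, 13, 21, 34, 55, 89, 144, 233, 377, 610, 162, 772, 109, 56, 165, 221, 386, 607, 168, 775, 118, 68, 186, 254, 440, 694, 309, 178, 487, 665, 327, 167, 494, 661, 330, 166, 496, 662, 333, 170, 503, 673, 351, 199, 550, 749, 474, 398, 47, 445, 492, 112, 604, 716, 495, 386, 56, 442, 498, 115, 613, 728, 516, 419, 110, 529, 639, 343, 157, 500, 657, 332, 164, 496, 660, 331, 166, 497, 663, 335, 173, 508, 681, 364, 220, 584, 804, 563, 542, 280, 822, 277, 274, 551, 0, 551, 551, 277, 3, 280, 283, 563
F(107) mod 825 = 563


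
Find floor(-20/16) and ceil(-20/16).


-20/16 = -1.2500
floor = -2
ceil = -1

floor = -2, ceil = -1


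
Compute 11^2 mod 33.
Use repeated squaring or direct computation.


11^1 mod 33 = 11
11^2 mod 33 = 22


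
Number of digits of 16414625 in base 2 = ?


16414625 in base 2 = 111110100111011110100001
Number of digits = 24

24 digits (base 2)


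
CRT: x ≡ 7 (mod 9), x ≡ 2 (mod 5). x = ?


M = 9*5 = 45
M1 = M/9 = 5, M2 = M/5 = 9
M1^(-1) mod 9 = 2, M2^(-1) mod 5 = 4
x = 7*5*2 + 2*9*4 = 142
142 mod 45 = 7
Check: 7 mod 9 = 7 ✓, 7 mod 5 = 2 ✓

x ≡ 7 (mod 45)


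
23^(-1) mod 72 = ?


Use the extended Euclidean algorithm on (72, 23); each row r = 72*s + 23*t:
r=72, s=1, t=0
r=23, s=0, t=1
q=3: r=3, s=1, t=-3   [72*(1) + 23*(-3) = 3]
q=7: r=2, s=-7, t=22   [72*(-7) + 23*(22) = 2]
q=1: r=1, s=8, t=-25   [72*(8) + 23*(-25) = 1]
q=2: r=0, s=-23, t=72   [72*(-23) + 23*(72) = 0]
GCD = 1 with t = -25, so 23*(-25) ≡ 1 (mod 72)
Inverse = -25 mod 72 = 47
Check: 23 * 47 = 1081 ≡ 1 (mod 72)

23^(-1) ≡ 47 (mod 72)


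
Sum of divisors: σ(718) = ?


Divisors of 718: 1, 2, 359, 718
Sum = 1 + 2 + 359 + 718 = 1080

σ(718) = 1080


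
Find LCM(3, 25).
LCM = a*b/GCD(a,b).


GCD(3, 25) = 1
LCM = 3*25/1 = 75/1 = 75

LCM = 75


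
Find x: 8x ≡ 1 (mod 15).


GCD(8, 15) = 1, unique solution
a^(-1) mod 15 = 2
x = 2 * 1 mod 15 = 2

x ≡ 2 (mod 15)


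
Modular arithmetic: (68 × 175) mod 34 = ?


68 × 175 = 11900
11900 mod 34 = 0


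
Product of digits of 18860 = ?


1 × 8 × 8 × 6 × 0 = 0


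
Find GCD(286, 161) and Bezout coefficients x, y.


Tabular extended Euclidean (each row: r = 286*s + 161*t):
r=286, s=1, t=0
r=161, s=0, t=1
q=1: r=125, s=1, t=-1   [286*(1) + 161*(-1) = 125]
q=1: r=36, s=-1, t=2   [286*(-1) + 161*(2) = 36]
q=3: r=17, s=4, t=-7   [286*(4) + 161*(-7) = 17]
q=2: r=2, s=-9, t=16   [286*(-9) + 161*(16) = 2]
q=8: r=1, s=76, t=-135   [286*(76) + 161*(-135) = 1]
q=2: r=0, s=-161, t=286   [286*(-161) + 161*(286) = 0]
GCD = 1; from the row with r=1: x=76, y=-135
Check: 286*(76) + 161*(-135) = 21736 - 21735 = 1

GCD = 1, x = 76, y = -135


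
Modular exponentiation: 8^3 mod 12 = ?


8^1 mod 12 = 8
8^2 mod 12 = 4
8^3 mod 12 = 8


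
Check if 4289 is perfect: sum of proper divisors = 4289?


Proper divisors of 4289: 1
Sum = 1 = 1

No, 4289 is not perfect (1 ≠ 4289)


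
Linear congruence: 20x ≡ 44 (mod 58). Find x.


GCD(20, 58) = 2 divides 44
Divide: 10x ≡ 22 (mod 29)
x ≡ 8 (mod 29)


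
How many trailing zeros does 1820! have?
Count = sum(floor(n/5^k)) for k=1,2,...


floor(1820/5) = 364
floor(1820/25) = 72
floor(1820/125) = 14
floor(1820/625) = 2
Total = 452

452 trailing zeros


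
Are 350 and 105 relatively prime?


Euclidean algorithm:
350 = 3 * 105 + 35
105 = 3 * 35 + 0
GCD(350, 105) = 35

No, not coprime (GCD = 35)


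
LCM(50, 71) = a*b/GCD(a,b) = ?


GCD(50, 71) = 1
LCM = 50*71/1 = 3550/1 = 3550

LCM = 3550


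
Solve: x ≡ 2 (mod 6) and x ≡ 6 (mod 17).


M = 6*17 = 102
M1 = M/6 = 17, M2 = M/17 = 6
M1^(-1) mod 6 = 5, M2^(-1) mod 17 = 3
x = 2*17*5 + 6*6*3 = 278
278 mod 102 = 74
Check: 74 mod 6 = 2 ✓, 74 mod 17 = 6 ✓

x ≡ 74 (mod 102)


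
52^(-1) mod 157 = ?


Use the extended Euclidean algorithm on (157, 52); each row r = 157*s + 52*t:
r=157, s=1, t=0
r=52, s=0, t=1
q=3: r=1, s=1, t=-3   [157*(1) + 52*(-3) = 1]
q=52: r=0, s=-52, t=157   [157*(-52) + 52*(157) = 0]
GCD = 1 with t = -3, so 52*(-3) ≡ 1 (mod 157)
Inverse = -3 mod 157 = 154
Check: 52 * 154 = 8008 ≡ 1 (mod 157)

52^(-1) ≡ 154 (mod 157)


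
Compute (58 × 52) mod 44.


58 × 52 = 3016
3016 mod 44 = 24


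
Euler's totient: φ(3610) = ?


3610 = 2 × 5 × 19^2
Prime factors: 2, 5, 19
φ(3610) = 3610 × (1-1/2) × (1-1/5) × (1-1/19)
= 3610 × 1/2 × 4/5 × 18/19 = 1368

φ(3610) = 1368


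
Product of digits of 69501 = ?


6 × 9 × 5 × 0 × 1 = 0


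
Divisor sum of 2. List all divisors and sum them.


Divisors of 2: 1, 2
Sum = 1 + 2 = 3

σ(2) = 3


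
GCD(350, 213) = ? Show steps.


350 = 1 * 213 + 137
213 = 1 * 137 + 76
137 = 1 * 76 + 61
76 = 1 * 61 + 15
61 = 4 * 15 + 1
15 = 15 * 1 + 0
GCD = 1


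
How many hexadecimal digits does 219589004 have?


219589004 in base 16 = D16A98C
Number of digits = 7

7 digits (base 16)


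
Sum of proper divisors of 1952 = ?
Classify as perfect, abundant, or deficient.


Proper divisors: 1, 2, 4, 8, 16, 32, 61, 122, 244, 488, 976
Sum = 1 + 2 + 4 + 8 + 16 + 32 + 61 + 122 + 244 + 488 + 976 = 1954
1954 > 1952 → abundant

s(1952) = 1954 (abundant)


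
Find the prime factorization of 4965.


4965 / 3 = 1655
1655 / 5 = 331
331 / 331 = 1
4965 = 3 × 5 × 331


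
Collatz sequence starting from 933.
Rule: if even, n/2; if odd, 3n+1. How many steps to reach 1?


933 → 2800 → 1400 → 700 → 350 → 175 → 526 → 263 → 790 → 395 → 1186 → 593 → 1780 → 890 → 445 → 1336 → 668 → 334 → 167 → 502 → 251 → 754 → 377 → 1132 → 566 → 283 → 850 → 425 → 1276 → 638 → 319 → 958 → 479 → 1438 → 719 → 2158 → 1079 → 3238 → 1619 → 4858 → 2429 → 7288 → 3644 → 1822 → 911 → 2734 → 1367 → 4102 → 2051 → 6154 → 3077 → 9232 → 4616 → 2308 → 1154 → 577 → 1732 → 866 → 433 → 1300 → 650 → 325 → 976 → 488 → 244 → 122 → 61 → 184 → 92 → 46 → 23 → 70 → 35 → 106 → 53 → 160 → 80 → 40 → 20 → 10 → 5 → 16 → 8 → 4 → 2 → 1
Total steps = 85

85 steps


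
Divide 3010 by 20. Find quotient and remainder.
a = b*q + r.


3010 = 20 * 150 + 10
Check: 3000 + 10 = 3010

q = 150, r = 10


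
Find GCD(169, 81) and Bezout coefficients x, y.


Tabular extended Euclidean (each row: r = 169*s + 81*t):
r=169, s=1, t=0
r=81, s=0, t=1
q=2: r=7, s=1, t=-2   [169*(1) + 81*(-2) = 7]
q=11: r=4, s=-11, t=23   [169*(-11) + 81*(23) = 4]
q=1: r=3, s=12, t=-25   [169*(12) + 81*(-25) = 3]
q=1: r=1, s=-23, t=48   [169*(-23) + 81*(48) = 1]
q=3: r=0, s=81, t=-169   [169*(81) + 81*(-169) = 0]
GCD = 1; from the row with r=1: x=-23, y=48
Check: 169*(-23) + 81*(48) = -3887 + 3888 = 1

GCD = 1, x = -23, y = 48


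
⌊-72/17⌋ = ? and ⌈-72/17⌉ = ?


-72/17 = -4.2353
floor = -5
ceil = -4

floor = -5, ceil = -4


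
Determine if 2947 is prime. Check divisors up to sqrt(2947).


2947 / 7 = 421 (exact division)
2947 is NOT prime.

No, 2947 is not prime


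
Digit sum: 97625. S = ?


9 + 7 + 6 + 2 + 5 = 29


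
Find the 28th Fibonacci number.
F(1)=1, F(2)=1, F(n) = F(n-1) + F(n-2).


Sequence: 1, 1, 2, 3, 5, 8, 13, 21, 34, 55, 89, 144, 233, 377, 610, 987, 1597, 2584, 4181, 6765, 10946, 17711, 28657, 46368, 75025, 121393, 196418, 317811
F(28) = 317811


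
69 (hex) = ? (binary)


69 (base 16) = 105 (decimal)
105 (decimal) = 1101001 (base 2)


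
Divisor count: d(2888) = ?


2888 = 2^3 × 19^2
d(2888) = (3+1) × (2+1) = 12

12 divisors


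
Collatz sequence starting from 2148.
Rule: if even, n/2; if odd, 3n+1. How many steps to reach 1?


2148 → 1074 → 537 → 1612 → 806 → 403 → 1210 → 605 → 1816 → 908 → 454 → 227 → 682 → 341 → 1024 → 512 → 256 → 128 → 64 → 32 → 16 → 8 → 4 → 2 → 1
Total steps = 24

24 steps


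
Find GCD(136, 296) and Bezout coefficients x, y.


Tabular extended Euclidean (each row: r = 136*s + 296*t):
r=136, s=1, t=0
r=296, s=0, t=1
q=0: r=136, s=1, t=0   [136*(1) + 296*(0) = 136]
q=2: r=24, s=-2, t=1   [136*(-2) + 296*(1) = 24]
q=5: r=16, s=11, t=-5   [136*(11) + 296*(-5) = 16]
q=1: r=8, s=-13, t=6   [136*(-13) + 296*(6) = 8]
q=2: r=0, s=37, t=-17   [136*(37) + 296*(-17) = 0]
GCD = 8; from the row with r=8: x=-13, y=6
Check: 136*(-13) + 296*(6) = -1768 + 1776 = 8

GCD = 8, x = -13, y = 6


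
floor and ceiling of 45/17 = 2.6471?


45/17 = 2.6471
floor = 2
ceil = 3

floor = 2, ceil = 3


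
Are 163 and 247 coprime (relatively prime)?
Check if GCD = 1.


Euclidean algorithm:
247 = 1 * 163 + 84
163 = 1 * 84 + 79
84 = 1 * 79 + 5
79 = 15 * 5 + 4
5 = 1 * 4 + 1
4 = 4 * 1 + 0
GCD(163, 247) = 1

Yes, coprime (GCD = 1)


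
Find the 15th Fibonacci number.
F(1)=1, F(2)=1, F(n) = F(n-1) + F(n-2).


Sequence: 1, 1, 2, 3, 5, 8, 13, 21, 34, 55, 89, 144, 233, 377, 610
F(15) = 610


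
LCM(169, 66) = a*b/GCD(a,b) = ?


GCD(169, 66) = 1
LCM = 169*66/1 = 11154/1 = 11154

LCM = 11154


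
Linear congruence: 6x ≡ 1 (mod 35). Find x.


GCD(6, 35) = 1, unique solution
a^(-1) mod 35 = 6
x = 6 * 1 mod 35 = 6

x ≡ 6 (mod 35)


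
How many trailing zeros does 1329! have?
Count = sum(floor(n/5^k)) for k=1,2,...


floor(1329/5) = 265
floor(1329/25) = 53
floor(1329/125) = 10
floor(1329/625) = 2
Total = 330

330 trailing zeros


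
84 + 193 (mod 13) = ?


84 + 193 = 277
277 mod 13 = 4


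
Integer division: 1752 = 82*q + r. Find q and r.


1752 = 82 * 21 + 30
Check: 1722 + 30 = 1752

q = 21, r = 30


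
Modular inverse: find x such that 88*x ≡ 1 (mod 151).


Use the extended Euclidean algorithm on (151, 88); each row r = 151*s + 88*t:
r=151, s=1, t=0
r=88, s=0, t=1
q=1: r=63, s=1, t=-1   [151*(1) + 88*(-1) = 63]
q=1: r=25, s=-1, t=2   [151*(-1) + 88*(2) = 25]
q=2: r=13, s=3, t=-5   [151*(3) + 88*(-5) = 13]
q=1: r=12, s=-4, t=7   [151*(-4) + 88*(7) = 12]
q=1: r=1, s=7, t=-12   [151*(7) + 88*(-12) = 1]
q=12: r=0, s=-88, t=151   [151*(-88) + 88*(151) = 0]
GCD = 1 with t = -12, so 88*(-12) ≡ 1 (mod 151)
Inverse = -12 mod 151 = 139
Check: 88 * 139 = 12232 ≡ 1 (mod 151)

88^(-1) ≡ 139 (mod 151)


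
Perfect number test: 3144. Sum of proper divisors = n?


Proper divisors of 3144: 1, 2, 3, 4, 6, 8, 12, 24, 131, 262, 393, 524, 786, 1048, 1572
Sum = 1 + 2 + 3 + 4 + 6 + 8 + 12 + 24 + 131 + 262 + 393 + 524 + 786 + 1048 + 1572 = 4776

No, 3144 is not perfect (4776 ≠ 3144)


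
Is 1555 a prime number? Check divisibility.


1555 / 5 = 311 (exact division)
1555 is NOT prime.

No, 1555 is not prime


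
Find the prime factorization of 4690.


4690 / 2 = 2345
2345 / 5 = 469
469 / 7 = 67
67 / 67 = 1
4690 = 2 × 5 × 7 × 67


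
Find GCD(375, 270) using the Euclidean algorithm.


375 = 1 * 270 + 105
270 = 2 * 105 + 60
105 = 1 * 60 + 45
60 = 1 * 45 + 15
45 = 3 * 15 + 0
GCD = 15


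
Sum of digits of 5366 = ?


5 + 3 + 6 + 6 = 20


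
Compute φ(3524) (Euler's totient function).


3524 = 2^2 × 881
Prime factors: 2, 881
φ(3524) = 3524 × (1-1/2) × (1-1/881)
= 3524 × 1/2 × 880/881 = 1760

φ(3524) = 1760


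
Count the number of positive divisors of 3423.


3423 = 3^1 × 7^1 × 163^1
d(3423) = (1+1) × (1+1) × (1+1) = 8

8 divisors


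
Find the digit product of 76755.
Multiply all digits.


7 × 6 × 7 × 5 × 5 = 7350


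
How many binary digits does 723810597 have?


723810597 in base 2 = 101011001001000111100100100101
Number of digits = 30

30 digits (base 2)


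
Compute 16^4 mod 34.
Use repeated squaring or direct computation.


16^1 mod 34 = 16
16^2 mod 34 = 18
16^3 mod 34 = 16
16^4 mod 34 = 18


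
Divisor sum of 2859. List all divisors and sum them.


Divisors of 2859: 1, 3, 953, 2859
Sum = 1 + 3 + 953 + 2859 = 3816

σ(2859) = 3816


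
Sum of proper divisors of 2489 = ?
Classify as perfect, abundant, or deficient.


Proper divisors: 1, 19, 131
Sum = 1 + 19 + 131 = 151
151 < 2489 → deficient

s(2489) = 151 (deficient)


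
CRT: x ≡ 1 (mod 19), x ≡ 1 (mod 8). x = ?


M = 19*8 = 152
M1 = M/19 = 8, M2 = M/8 = 19
M1^(-1) mod 19 = 12, M2^(-1) mod 8 = 3
x = 1*8*12 + 1*19*3 = 153
153 mod 152 = 1
Check: 1 mod 19 = 1 ✓, 1 mod 8 = 1 ✓

x ≡ 1 (mod 152)
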